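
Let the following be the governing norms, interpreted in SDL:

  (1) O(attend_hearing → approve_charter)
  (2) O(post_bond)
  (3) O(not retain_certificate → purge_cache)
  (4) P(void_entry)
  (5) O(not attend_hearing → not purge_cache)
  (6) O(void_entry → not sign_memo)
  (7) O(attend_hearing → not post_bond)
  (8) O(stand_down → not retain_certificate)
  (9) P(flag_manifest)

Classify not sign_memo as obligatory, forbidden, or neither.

Premise 6 is O(void_entry → not sign_memo), but O(void_entry) is not derivable from the premises (the permission P(void_entry) asserts only not O(not void_entry), not O(void_entry)), so it does not yield O(not sign_memo).
No premise or chain of K-axiom applications forces O(not sign_memo), and none forces O(sign_memo). So not sign_memo is neither obligatory nor forbidden under these norms.

Neither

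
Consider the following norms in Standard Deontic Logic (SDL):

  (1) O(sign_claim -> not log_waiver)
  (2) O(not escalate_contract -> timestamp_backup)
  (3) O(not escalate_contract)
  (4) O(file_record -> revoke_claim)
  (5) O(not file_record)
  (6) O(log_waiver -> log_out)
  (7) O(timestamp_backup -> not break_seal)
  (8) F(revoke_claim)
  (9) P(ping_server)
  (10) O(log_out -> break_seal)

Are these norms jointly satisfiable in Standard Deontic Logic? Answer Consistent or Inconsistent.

Premise 4 is O(file_record -> revoke_claim), but O(file_record) is not derivable from the premises, so it does not yield O(revoke_claim).
So O(revoke_claim) is not derivable, and the apparent clash with O(not revoke_claim) does not arise.
A world satisfying every obligation exists (e.g. break_seal=false, escalate_contract=false, file_record=false, log_out=false, log_waiver=false, ping_server=false, revoke_claim=false, sign_claim=false, timestamp_backup=true); no atom is both obligatory and forbidden, so the set is consistent.

Consistent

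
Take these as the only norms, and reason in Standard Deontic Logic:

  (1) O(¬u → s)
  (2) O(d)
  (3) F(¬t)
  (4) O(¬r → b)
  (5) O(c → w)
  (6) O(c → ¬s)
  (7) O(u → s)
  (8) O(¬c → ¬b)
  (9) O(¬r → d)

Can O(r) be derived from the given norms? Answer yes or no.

By case analysis on u: premise 7 gives O(u → s) and premise 1 gives O(¬u → s), so O(s) either way.
Premise 6 is O(c → ¬s); contrapositively O(s → ¬c). Since O(s) holds, K gives O(¬c).
With premise 8, O(¬c → ¬b), the K-axiom yields O(¬b).
The contrapositive of premise 4 (O(¬r → b)) is O(¬b → r), and O(¬b) is already established, so O(r).
Premises 2, 3, 5, 9 do not contribute to this derivation.
So O(r) follows.

Yes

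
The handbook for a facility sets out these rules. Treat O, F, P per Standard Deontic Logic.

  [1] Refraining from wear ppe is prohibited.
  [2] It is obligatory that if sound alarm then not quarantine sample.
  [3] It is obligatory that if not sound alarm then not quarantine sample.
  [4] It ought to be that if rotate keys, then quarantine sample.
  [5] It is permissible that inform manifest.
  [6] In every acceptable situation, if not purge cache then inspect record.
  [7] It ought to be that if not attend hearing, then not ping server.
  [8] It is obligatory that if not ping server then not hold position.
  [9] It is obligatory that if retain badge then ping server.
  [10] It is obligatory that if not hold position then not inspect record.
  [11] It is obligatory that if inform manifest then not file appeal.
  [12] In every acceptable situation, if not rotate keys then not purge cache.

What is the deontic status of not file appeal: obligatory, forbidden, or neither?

Neither

Premise 11 is O(inform_manifest → ¬file_appeal), but O(inform_manifest) is not derivable from the premises (the permission P(inform_manifest) asserts only ¬O(¬inform_manifest), not O(inform_manifest)), so it does not yield O(¬file_appeal).
No premise or chain of K-axiom applications forces O(¬file_appeal), and none forces O(file_appeal). So ¬file_appeal is neither obligatory nor forbidden under these norms.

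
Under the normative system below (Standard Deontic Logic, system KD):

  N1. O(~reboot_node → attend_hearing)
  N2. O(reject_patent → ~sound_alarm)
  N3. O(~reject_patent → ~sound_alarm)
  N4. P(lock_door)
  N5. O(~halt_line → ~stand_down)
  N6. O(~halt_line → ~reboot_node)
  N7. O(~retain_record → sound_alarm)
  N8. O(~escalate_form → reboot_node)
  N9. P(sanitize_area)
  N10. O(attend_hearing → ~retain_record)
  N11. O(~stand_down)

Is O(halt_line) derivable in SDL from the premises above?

Premises 3 and 2 cover both cases: O(~reject_patent → ~sound_alarm) and O(reject_patent → ~sound_alarm). Since ~reject_patent ∨ reject_patent is a tautology, O(~sound_alarm) follows.
The contrapositive of premise 7 (O(~retain_record → sound_alarm)) is O(~sound_alarm → retain_record), and O(~sound_alarm) is already established, so O(retain_record).
Premise 10, O(attend_hearing → ~retain_record), contraposes to O(retain_record → ~attend_hearing); with O(retain_record) we get O(~attend_hearing).
Premise 1 is O(~reboot_node → attend_hearing); contrapositively O(~attend_hearing → reboot_node). Since O(~attend_hearing) holds, K gives O(reboot_node).
Premise 6 is O(~halt_line → ~reboot_node); contrapositively O(reboot_node → halt_line). Since O(reboot_node) holds, K gives O(halt_line).
Premises 4, 5, 8, 9, 11 do not contribute to this derivation.
So O(halt_line) follows.

Yes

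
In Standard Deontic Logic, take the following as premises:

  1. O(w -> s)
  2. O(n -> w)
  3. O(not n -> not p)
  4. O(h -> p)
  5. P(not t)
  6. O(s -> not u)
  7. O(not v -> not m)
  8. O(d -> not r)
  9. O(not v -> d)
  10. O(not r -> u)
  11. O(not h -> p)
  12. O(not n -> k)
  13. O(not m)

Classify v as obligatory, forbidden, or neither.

Premises 4 and 11 are O(h -> p) and O(not h -> p); every ideal world satisfies h or not h, so in either case p holds — hence O(p).
The contrapositive of premise 3 (O(not n -> not p)) is O(p -> n), and O(p) is already established, so O(n).
With premise 2, O(n -> w), the K-axiom yields O(w).
From O(w) and premise 1, O(w -> s), we obtain O(s).
Premise 6 is O(s -> not u); since O(s), deontic closure gives O(not u).
Premise 10 is O(not r -> u); contrapositively O(not u -> r). Since O(not u) holds, K gives O(r).
Premise 8 is O(d -> not r); contrapositively O(r -> not d). Since O(r) holds, K gives O(not d).
Premise 9 is O(not v -> d); contrapositively O(not d -> v). Since O(not d) holds, K gives O(v).
Premises 5, 7, 12, 13 do not contribute to this derivation.
Hence v is obligatory.

Obligatory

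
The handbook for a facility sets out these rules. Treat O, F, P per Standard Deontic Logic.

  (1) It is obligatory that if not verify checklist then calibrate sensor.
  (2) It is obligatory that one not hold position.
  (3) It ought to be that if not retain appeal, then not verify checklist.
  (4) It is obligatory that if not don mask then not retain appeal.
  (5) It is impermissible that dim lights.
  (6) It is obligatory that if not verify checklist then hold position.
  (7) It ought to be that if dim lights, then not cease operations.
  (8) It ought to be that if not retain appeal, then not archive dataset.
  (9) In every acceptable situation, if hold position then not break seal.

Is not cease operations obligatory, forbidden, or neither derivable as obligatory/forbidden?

Neither

Premise 7 is O(dim_lights → ¬cease_operations), but O(dim_lights) is not derivable from the premises, so it does not yield O(¬cease_operations).
No premise or chain of K-axiom applications forces O(¬cease_operations), and none forces O(cease_operations). So ¬cease_operations is neither obligatory nor forbidden under these norms.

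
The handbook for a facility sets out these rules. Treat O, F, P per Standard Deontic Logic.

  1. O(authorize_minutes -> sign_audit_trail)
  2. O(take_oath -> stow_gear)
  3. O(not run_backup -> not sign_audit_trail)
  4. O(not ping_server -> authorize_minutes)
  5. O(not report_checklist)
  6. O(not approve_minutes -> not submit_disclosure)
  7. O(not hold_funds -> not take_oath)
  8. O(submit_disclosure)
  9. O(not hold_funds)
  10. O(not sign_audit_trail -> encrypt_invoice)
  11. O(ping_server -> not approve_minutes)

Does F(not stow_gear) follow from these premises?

Premise 2 is O(take_oath -> stow_gear), but O(take_oath) is not derivable from the premises, so it does not yield O(stow_gear).
No other premise forces O(stow_gear). An ideal world satisfying every premise can still have not stow_gear true, so F(not stow_gear) is not derivable.

No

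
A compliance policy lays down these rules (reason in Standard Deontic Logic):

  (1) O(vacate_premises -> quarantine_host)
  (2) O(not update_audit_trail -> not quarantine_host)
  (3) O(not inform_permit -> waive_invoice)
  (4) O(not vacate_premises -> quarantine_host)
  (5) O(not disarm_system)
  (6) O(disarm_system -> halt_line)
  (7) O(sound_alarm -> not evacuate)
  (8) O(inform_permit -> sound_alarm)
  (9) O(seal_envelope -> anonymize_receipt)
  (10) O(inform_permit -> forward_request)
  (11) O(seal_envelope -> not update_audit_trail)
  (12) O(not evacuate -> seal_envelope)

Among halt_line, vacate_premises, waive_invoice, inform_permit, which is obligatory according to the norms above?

Premises 1 and 4 cover both cases: O(vacate_premises -> quarantine_host) and O(not vacate_premises -> quarantine_host). Since vacate_premises ∨ not vacate_premises is a tautology, O(quarantine_host) follows.
Premise 2, O(not update_audit_trail -> not quarantine_host), contraposes to O(quarantine_host -> update_audit_trail); with O(quarantine_host) we get O(update_audit_trail).
Premise 11 is O(seal_envelope -> not update_audit_trail); contrapositively O(update_audit_trail -> not seal_envelope). Since O(update_audit_trail) holds, K gives O(not seal_envelope).
The contrapositive of premise 12 (O(not evacuate -> seal_envelope)) is O(not seal_envelope -> evacuate), and O(not seal_envelope) is already established, so O(evacuate).
Premise 7 is O(sound_alarm -> not evacuate); contrapositively O(evacuate -> not sound_alarm). Since O(evacuate) holds, K gives O(not sound_alarm).
The contrapositive of premise 8 (O(inform_permit -> sound_alarm)) is O(not sound_alarm -> not inform_permit), and O(not sound_alarm) is already established, so O(not inform_permit).
Applying K to premise 3 (O(not inform_permit -> waive_invoice)) and O(not inform_permit) yields O(waive_invoice).
So O(waive_invoice) holds — waive_invoice is obligatory. None of the other listed options is made obligatory by any chain of premises.

waive_invoice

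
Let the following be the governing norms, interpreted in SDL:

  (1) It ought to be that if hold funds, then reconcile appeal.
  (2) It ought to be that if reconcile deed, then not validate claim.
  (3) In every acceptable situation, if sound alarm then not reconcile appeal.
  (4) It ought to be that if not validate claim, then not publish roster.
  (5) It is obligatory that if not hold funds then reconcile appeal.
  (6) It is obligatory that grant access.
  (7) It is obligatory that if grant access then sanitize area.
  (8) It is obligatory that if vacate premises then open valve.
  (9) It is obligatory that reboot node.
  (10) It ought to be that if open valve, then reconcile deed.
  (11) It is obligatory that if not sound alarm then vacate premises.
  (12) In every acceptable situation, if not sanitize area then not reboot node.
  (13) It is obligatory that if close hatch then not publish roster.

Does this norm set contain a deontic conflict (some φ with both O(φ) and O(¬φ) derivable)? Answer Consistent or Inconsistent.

Consistent

Premise 12 is O(¬sanitize_area → ¬reboot_node), but O(¬sanitize_area) is not derivable from the premises, so it does not yield O(¬reboot_node).
So O(¬reboot_node) is not derivable, and the apparent clash with O(reboot_node) does not arise.
A world satisfying every obligation exists (e.g. close_hatch=false, grant_access=true, hold_funds=false, open_valve=true, publish_roster=false, reboot_node=true, reconcile_appeal=true, reconcile_deed=true, sanitize_area=true, sound_alarm=false, vacate_premises=true, validate_claim=false); no atom is both obligatory and forbidden, so the set is consistent.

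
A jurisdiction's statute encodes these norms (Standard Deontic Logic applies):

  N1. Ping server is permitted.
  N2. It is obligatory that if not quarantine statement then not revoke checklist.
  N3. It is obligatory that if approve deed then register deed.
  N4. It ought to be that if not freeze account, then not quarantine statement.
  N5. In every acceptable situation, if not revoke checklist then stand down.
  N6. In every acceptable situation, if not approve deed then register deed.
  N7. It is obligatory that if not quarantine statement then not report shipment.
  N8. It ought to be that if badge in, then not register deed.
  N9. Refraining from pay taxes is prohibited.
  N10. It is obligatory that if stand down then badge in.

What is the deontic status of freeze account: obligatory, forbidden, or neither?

Obligatory

Premises 6 and 3 are O(¬approve_deed → register_deed) and O(approve_deed → register_deed); every ideal world satisfies ¬approve_deed or approve_deed, so in either case register_deed holds — hence O(register_deed).
Premise 8, O(badge_in → ¬register_deed), contraposes to O(register_deed → ¬badge_in); with O(register_deed) we get O(¬badge_in).
Premise 10, O(stand_down → badge_in), contraposes to O(¬badge_in → ¬stand_down); with O(¬badge_in) we get O(¬stand_down).
Premise 5 is O(¬revoke_checklist → stand_down); contrapositively O(¬stand_down → revoke_checklist). Since O(¬stand_down) holds, K gives O(revoke_checklist).
Premise 2, O(¬quarantine_statement → ¬revoke_checklist), contraposes to O(revoke_checklist → quarantine_statement); with O(revoke_checklist) we get O(quarantine_statement).
Premise 4 is O(¬freeze_account → ¬quarantine_statement); contrapositively O(quarantine_statement → freeze_account). Since O(quarantine_statement) holds, K gives O(freeze_account).
Premises 1, 7, 9 do not contribute to this derivation.
Hence freeze_account is obligatory.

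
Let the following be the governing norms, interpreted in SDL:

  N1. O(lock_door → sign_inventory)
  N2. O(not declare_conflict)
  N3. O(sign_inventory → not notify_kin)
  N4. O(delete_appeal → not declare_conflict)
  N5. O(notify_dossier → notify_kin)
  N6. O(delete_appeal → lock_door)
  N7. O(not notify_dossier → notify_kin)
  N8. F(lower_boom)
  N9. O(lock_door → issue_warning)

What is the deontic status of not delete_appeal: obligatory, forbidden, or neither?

Obligatory

By case analysis on notify_dossier: premise 5 gives O(notify_dossier → notify_kin) and premise 7 gives O(not notify_dossier → notify_kin), so O(notify_kin) either way.
Premise 3 is O(sign_inventory → not notify_kin); contrapositively O(notify_kin → not sign_inventory). Since O(notify_kin) holds, K gives O(not sign_inventory).
Premise 1, O(lock_door → sign_inventory), contraposes to O(not sign_inventory → not lock_door); with O(not sign_inventory) we get O(not lock_door).
The contrapositive of premise 6 (O(delete_appeal → lock_door)) is O(not lock_door → not delete_appeal), and O(not lock_door) is already established, so O(not delete_appeal).
Premises 2, 4, 8, 9 do not contribute to this derivation.
Hence not delete_appeal is obligatory.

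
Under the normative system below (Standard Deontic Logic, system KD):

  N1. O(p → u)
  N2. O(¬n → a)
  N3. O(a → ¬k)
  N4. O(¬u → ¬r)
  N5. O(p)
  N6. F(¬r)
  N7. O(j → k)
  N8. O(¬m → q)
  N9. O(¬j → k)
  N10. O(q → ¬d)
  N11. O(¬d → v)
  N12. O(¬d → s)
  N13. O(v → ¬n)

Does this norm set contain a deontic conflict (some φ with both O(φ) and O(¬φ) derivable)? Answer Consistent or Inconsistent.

Premise 4 is O(¬u → ¬r), but O(¬u) is not derivable from the premises, so it does not yield O(¬r).
So O(¬r) is not derivable, and the apparent clash with O(r) does not arise.
A world satisfying every obligation exists (e.g. a=false, d=true, j=false, k=true, m=true, n=true, p=true, q=false, r=true, s=false, u=true, v=false); no atom is both obligatory and forbidden, so the set is consistent.

Consistent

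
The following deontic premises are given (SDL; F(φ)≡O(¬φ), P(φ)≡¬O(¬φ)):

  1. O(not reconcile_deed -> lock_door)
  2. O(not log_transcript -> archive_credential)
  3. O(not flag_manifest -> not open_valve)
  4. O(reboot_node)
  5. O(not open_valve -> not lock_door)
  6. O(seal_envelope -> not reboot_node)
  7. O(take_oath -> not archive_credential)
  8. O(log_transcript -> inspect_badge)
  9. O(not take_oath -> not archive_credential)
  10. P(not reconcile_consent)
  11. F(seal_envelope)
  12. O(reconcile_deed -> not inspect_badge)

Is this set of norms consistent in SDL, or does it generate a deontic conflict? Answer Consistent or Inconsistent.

Consistent

Premise 6 is O(seal_envelope -> not reboot_node), but O(seal_envelope) is not derivable from the premises, so it does not yield O(not reboot_node).
So O(not reboot_node) is not derivable, and the apparent clash with O(reboot_node) does not arise.
A world satisfying every obligation exists (e.g. archive_credential=false, flag_manifest=true, inspect_badge=true, lock_door=true, log_transcript=true, open_valve=true, reboot_node=true, reconcile_consent=false, reconcile_deed=false, seal_envelope=false, take_oath=false); no atom is both obligatory and forbidden, so the set is consistent.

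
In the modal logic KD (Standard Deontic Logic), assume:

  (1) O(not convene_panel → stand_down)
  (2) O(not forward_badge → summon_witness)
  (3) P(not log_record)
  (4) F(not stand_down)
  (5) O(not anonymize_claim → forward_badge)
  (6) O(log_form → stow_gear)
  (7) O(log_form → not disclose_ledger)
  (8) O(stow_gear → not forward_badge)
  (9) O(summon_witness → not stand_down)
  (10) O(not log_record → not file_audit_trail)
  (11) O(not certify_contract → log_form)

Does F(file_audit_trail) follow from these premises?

No

Premise 10 is O(not log_record → not file_audit_trail), but O(not log_record) is not derivable from the premises (the permission P(not log_record) asserts only not O(log_record), not O(not log_record)), so it does not yield O(not file_audit_trail).
No other premise forces O(not file_audit_trail). An ideal world satisfying every premise can still have file_audit_trail true, so F(file_audit_trail) is not derivable.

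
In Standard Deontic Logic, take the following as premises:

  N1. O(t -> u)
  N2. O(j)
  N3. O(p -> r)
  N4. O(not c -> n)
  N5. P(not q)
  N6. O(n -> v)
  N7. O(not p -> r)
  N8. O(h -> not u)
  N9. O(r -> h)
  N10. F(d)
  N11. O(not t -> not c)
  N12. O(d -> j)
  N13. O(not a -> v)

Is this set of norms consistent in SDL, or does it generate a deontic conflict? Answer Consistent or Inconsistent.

Premise 12 is O(d -> j); even if O(j) held, inferring O(d) would be affirming the consequent — invalid.
So O(d) is not derivable, and the apparent clash with O(not d) does not arise.
A world satisfying every obligation exists (e.g. a=false, c=false, d=false, h=true, j=true, n=true, p=false, q=false, r=true, t=false, u=false, v=true); no atom is both obligatory and forbidden, so the set is consistent.

Consistent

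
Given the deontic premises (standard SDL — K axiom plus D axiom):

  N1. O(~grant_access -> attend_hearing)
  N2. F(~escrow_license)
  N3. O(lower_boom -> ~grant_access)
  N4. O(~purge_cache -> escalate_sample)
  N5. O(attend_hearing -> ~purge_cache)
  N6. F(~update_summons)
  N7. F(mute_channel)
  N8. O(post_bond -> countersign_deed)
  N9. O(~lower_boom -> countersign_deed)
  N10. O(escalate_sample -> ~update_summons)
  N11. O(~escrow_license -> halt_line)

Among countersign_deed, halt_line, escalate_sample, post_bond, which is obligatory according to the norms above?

F(~update_summons) at premise 6 means O(update_summons).
Premise 10, O(escalate_sample -> ~update_summons), contraposes to O(update_summons -> ~escalate_sample); with O(update_summons) we get O(~escalate_sample).
The contrapositive of premise 4 (O(~purge_cache -> escalate_sample)) is O(~escalate_sample -> purge_cache), and O(~escalate_sample) is already established, so O(purge_cache).
Premise 5, O(attend_hearing -> ~purge_cache), contraposes to O(purge_cache -> ~attend_hearing); with O(purge_cache) we get O(~attend_hearing).
Premise 1, O(~grant_access -> attend_hearing), contraposes to O(~attend_hearing -> grant_access); with O(~attend_hearing) we get O(grant_access).
Premise 3, O(lower_boom -> ~grant_access), contraposes to O(grant_access -> ~lower_boom); with O(grant_access) we get O(~lower_boom).
Applying K to premise 9 (O(~lower_boom -> countersign_deed)) and O(~lower_boom) yields O(countersign_deed).
So O(countersign_deed) holds — countersign_deed is obligatory. None of the other listed options is made obligatory by any chain of premises.

countersign_deed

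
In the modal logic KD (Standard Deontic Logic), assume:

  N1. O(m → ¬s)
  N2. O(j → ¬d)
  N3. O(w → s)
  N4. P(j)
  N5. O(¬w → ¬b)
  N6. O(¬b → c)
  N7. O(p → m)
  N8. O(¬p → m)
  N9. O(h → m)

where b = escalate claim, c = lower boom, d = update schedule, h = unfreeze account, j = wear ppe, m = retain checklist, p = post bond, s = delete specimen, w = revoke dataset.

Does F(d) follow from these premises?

Premise 2 is O(j → ¬d), but O(j) is not derivable from the premises (the permission P(j) asserts only ¬O(¬j), not O(j)), so it does not yield O(¬d).
No other premise forces O(¬d). An ideal world satisfying every premise can still have d true, so F(d) is not derivable.

No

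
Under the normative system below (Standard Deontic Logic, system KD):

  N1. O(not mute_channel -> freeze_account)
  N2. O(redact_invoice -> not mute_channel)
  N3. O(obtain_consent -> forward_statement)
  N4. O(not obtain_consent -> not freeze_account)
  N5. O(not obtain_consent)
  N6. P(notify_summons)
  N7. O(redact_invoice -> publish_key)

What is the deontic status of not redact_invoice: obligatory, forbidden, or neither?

Premise 5 states O(not obtain_consent) outright.
From O(not obtain_consent) and premise 4, O(not obtain_consent -> not freeze_account), we obtain O(not freeze_account).
The contrapositive of premise 1 (O(not mute_channel -> freeze_account)) is O(not freeze_account -> mute_channel), and O(not freeze_account) is already established, so O(mute_channel).
The contrapositive of premise 2 (O(redact_invoice -> not mute_channel)) is O(mute_channel -> not redact_invoice), and O(mute_channel) is already established, so O(not redact_invoice).
Premises 3, 6, 7 do not contribute to this derivation.
Hence not redact_invoice is obligatory.

Obligatory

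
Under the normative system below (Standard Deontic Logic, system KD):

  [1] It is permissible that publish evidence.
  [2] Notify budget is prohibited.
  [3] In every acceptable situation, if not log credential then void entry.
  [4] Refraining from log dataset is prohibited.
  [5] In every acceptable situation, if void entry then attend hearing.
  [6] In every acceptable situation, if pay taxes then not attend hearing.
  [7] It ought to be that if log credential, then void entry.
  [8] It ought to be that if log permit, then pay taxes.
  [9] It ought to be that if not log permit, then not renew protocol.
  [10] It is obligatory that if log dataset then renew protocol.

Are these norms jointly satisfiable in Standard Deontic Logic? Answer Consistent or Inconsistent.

Premises 3 and 7 are O(¬log_credential → void_entry) and O(log_credential → void_entry); every ideal world satisfies ¬log_credential or log_credential, so in either case void_entry holds — hence O(void_entry).
Applying K to premise 5 (O(void_entry → attend_hearing)) and O(void_entry) yields O(attend_hearing).
The contrapositive of premise 6 (O(pay_taxes → ¬attend_hearing)) is O(attend_hearing → ¬pay_taxes), and O(attend_hearing) is already established, so O(¬pay_taxes).
Premise 8 is O(log_permit → pay_taxes); contrapositively O(¬pay_taxes → ¬log_permit). Since O(¬pay_taxes) holds, K gives O(¬log_permit).
Applying K to premise 9 (O(¬log_permit → ¬renew_protocol)) and O(¬log_permit) yields O(¬renew_protocol).
Premise 10 is O(log_dataset → renew_protocol); contrapositively O(¬renew_protocol → ¬log_dataset). Since O(¬renew_protocol) holds, K gives O(¬log_dataset).
Yet premise 4 is F(¬log_dataset), i.e. O(log_dataset).
We now have both O(¬log_dataset) and O(log_dataset) — log_dataset is simultaneously obligatory and forbidden, violating the D-axiom.

Inconsistent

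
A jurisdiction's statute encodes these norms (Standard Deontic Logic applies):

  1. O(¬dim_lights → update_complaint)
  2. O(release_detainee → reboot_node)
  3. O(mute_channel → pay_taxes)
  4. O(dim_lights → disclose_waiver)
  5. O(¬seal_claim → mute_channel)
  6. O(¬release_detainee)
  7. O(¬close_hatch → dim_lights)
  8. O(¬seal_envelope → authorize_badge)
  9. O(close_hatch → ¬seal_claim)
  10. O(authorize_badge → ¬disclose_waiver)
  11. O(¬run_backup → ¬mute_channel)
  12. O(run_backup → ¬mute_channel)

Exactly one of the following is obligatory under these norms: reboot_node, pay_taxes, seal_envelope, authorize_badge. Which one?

Premises 11 and 12 cover both cases: O(¬run_backup → ¬mute_channel) and O(run_backup → ¬mute_channel). Since ¬run_backup ∨ run_backup is a tautology, O(¬mute_channel) follows.
Premise 5 is O(¬seal_claim → mute_channel); contrapositively O(¬mute_channel → seal_claim). Since O(¬mute_channel) holds, K gives O(seal_claim).
Premise 9 is O(close_hatch → ¬seal_claim); contrapositively O(seal_claim → ¬close_hatch). Since O(seal_claim) holds, K gives O(¬close_hatch).
Applying K to premise 7 (O(¬close_hatch → dim_lights)) and O(¬close_hatch) yields O(dim_lights).
From O(dim_lights) and premise 4, O(dim_lights → disclose_waiver), we obtain O(disclose_waiver).
Premise 10, O(authorize_badge → ¬disclose_waiver), contraposes to O(disclose_waiver → ¬authorize_badge); with O(disclose_waiver) we get O(¬authorize_badge).
Premise 8 is O(¬seal_envelope → authorize_badge); contrapositively O(¬authorize_badge → seal_envelope). Since O(¬authorize_badge) holds, K gives O(seal_envelope).
So O(seal_envelope) holds — seal_envelope is obligatory. None of the other listed options is made obligatory by any chain of premises.

seal_envelope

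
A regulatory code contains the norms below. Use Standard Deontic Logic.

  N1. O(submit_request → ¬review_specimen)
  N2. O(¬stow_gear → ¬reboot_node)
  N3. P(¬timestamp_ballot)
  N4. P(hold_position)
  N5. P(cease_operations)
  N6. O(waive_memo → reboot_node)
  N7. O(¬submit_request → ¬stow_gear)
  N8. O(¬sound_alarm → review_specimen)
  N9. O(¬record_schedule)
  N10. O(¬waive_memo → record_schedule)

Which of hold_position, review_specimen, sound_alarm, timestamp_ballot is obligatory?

sound_alarm

From premise 9 we have O(¬record_schedule).
The contrapositive of premise 10 (O(¬waive_memo → record_schedule)) is O(¬record_schedule → waive_memo), and O(¬record_schedule) is already established, so O(waive_memo).
Premise 6 is O(waive_memo → reboot_node); since O(waive_memo), deontic closure gives O(reboot_node).
Premise 2 is O(¬stow_gear → ¬reboot_node); contrapositively O(reboot_node → stow_gear). Since O(reboot_node) holds, K gives O(stow_gear).
The contrapositive of premise 7 (O(¬submit_request → ¬stow_gear)) is O(stow_gear → submit_request), and O(stow_gear) is already established, so O(submit_request).
Applying K to premise 1 (O(submit_request → ¬review_specimen)) and O(submit_request) yields O(¬review_specimen).
Premise 8 is O(¬sound_alarm → review_specimen); contrapositively O(¬review_specimen → sound_alarm). Since O(¬review_specimen) holds, K gives O(sound_alarm).
So O(sound_alarm) holds — sound_alarm is obligatory. None of the other listed options is made obligatory by any chain of premises.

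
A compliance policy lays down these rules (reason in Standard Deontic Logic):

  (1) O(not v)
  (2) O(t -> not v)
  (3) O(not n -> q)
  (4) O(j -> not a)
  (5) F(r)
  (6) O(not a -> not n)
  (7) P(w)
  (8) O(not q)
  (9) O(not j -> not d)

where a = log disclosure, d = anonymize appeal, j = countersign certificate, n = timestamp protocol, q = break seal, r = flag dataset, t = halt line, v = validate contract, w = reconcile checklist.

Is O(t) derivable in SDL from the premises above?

No

Premise 2 is O(t -> not v); even if O(not v) held, inferring O(t) would be affirming the consequent — invalid.
No other premise forces O(t). An ideal world satisfying every premise can still have t false, so O(t) is not derivable.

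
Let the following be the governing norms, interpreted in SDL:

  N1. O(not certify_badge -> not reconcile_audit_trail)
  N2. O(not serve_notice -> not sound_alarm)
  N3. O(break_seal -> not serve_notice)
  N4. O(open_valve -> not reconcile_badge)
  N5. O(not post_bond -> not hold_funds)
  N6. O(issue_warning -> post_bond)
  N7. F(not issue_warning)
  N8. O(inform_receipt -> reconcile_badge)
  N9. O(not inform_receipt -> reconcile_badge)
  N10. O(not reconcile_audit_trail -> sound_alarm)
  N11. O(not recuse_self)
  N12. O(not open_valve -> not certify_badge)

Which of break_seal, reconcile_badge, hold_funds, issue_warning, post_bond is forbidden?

break_seal

Premises 9 and 8 cover both cases: O(not inform_receipt -> reconcile_badge) and O(inform_receipt -> reconcile_badge). Since not inform_receipt ∨ inform_receipt is a tautology, O(reconcile_badge) follows.
Premise 4, O(open_valve -> not reconcile_badge), contraposes to O(reconcile_badge -> not open_valve); with O(reconcile_badge) we get O(not open_valve).
Applying K to premise 12 (O(not open_valve -> not certify_badge)) and O(not open_valve) yields O(not certify_badge).
Premise 1 is O(not certify_badge -> not reconcile_audit_trail); since O(not certify_badge), deontic closure gives O(not reconcile_audit_trail).
From O(not reconcile_audit_trail) and premise 10, O(not reconcile_audit_trail -> sound_alarm), we obtain O(sound_alarm).
The contrapositive of premise 2 (O(not serve_notice -> not sound_alarm)) is O(sound_alarm -> serve_notice), and O(sound_alarm) is already established, so O(serve_notice).
Premise 3, O(break_seal -> not serve_notice), contraposes to O(serve_notice -> not break_seal); with O(serve_notice) we get O(not break_seal).
So O(not break_seal) holds, i.e. break_seal is forbidden. None of the other listed options is forbidden under the premises.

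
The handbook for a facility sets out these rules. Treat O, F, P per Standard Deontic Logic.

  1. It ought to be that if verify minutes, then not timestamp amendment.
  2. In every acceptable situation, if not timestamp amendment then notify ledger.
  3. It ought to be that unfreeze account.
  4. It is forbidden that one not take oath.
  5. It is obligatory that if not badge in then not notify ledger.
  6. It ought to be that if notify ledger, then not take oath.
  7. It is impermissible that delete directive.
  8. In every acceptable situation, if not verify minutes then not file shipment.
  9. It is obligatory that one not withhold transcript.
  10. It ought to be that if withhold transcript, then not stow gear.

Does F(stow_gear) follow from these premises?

No

Premise 10 is O(withhold_transcript → ¬stow_gear), but O(withhold_transcript) is not derivable from the premises, so it does not yield O(¬stow_gear).
No other premise forces O(¬stow_gear). An ideal world satisfying every premise can still have stow_gear true, so F(stow_gear) is not derivable.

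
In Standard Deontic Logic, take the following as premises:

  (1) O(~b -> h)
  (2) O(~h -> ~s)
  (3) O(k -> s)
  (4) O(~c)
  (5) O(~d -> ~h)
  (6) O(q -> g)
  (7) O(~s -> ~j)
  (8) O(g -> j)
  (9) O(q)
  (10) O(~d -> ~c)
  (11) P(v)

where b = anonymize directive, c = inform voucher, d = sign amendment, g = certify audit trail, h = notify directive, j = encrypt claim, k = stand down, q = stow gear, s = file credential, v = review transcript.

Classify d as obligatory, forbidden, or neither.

Obligatory

Premise 9 gives O(q).
With premise 6, O(q -> g), the K-axiom yields O(g).
Applying K to premise 8 (O(g -> j)) and O(g) yields O(j).
Premise 7, O(~s -> ~j), contraposes to O(j -> s); with O(j) we get O(s).
Premise 2 is O(~h -> ~s); contrapositively O(s -> h). Since O(s) holds, K gives O(h).
Premise 5, O(~d -> ~h), contraposes to O(h -> d); with O(h) we get O(d).
Premises 1, 3, 4, 10, 11 do not contribute to this derivation.
Hence d is obligatory.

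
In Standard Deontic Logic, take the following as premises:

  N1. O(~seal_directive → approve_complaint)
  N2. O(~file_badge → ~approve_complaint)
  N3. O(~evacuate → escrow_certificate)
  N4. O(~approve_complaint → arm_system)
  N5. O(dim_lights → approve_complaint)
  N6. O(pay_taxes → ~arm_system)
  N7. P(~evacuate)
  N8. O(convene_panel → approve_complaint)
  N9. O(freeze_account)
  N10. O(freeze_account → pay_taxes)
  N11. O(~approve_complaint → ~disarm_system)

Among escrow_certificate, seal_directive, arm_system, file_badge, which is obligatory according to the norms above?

Premise 9 gives O(freeze_account).
Premise 10 is O(freeze_account → pay_taxes); since O(freeze_account), deontic closure gives O(pay_taxes).
Premise 6 is O(pay_taxes → ~arm_system); since O(pay_taxes), deontic closure gives O(~arm_system).
Premise 4 is O(~approve_complaint → arm_system); contrapositively O(~arm_system → approve_complaint). Since O(~arm_system) holds, K gives O(approve_complaint).
Premise 2 is O(~file_badge → ~approve_complaint); contrapositively O(approve_complaint → file_badge). Since O(approve_complaint) holds, K gives O(file_badge).
So O(file_badge) holds — file_badge is obligatory. None of the other listed options is made obligatory by any chain of premises.

file_badge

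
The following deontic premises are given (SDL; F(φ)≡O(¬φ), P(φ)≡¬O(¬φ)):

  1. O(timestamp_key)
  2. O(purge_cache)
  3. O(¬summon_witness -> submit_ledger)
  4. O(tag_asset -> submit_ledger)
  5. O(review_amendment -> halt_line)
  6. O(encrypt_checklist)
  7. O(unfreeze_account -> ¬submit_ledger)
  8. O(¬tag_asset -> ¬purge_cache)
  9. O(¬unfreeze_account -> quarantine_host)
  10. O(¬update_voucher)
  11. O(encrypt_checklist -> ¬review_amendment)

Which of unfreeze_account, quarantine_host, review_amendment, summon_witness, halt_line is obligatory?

From premise 2 we have O(purge_cache).
Premise 8, O(¬tag_asset -> ¬purge_cache), contraposes to O(purge_cache -> tag_asset); with O(purge_cache) we get O(tag_asset).
From O(tag_asset) and premise 4, O(tag_asset -> submit_ledger), we obtain O(submit_ledger).
The contrapositive of premise 7 (O(unfreeze_account -> ¬submit_ledger)) is O(submit_ledger -> ¬unfreeze_account), and O(submit_ledger) is already established, so O(¬unfreeze_account).
Premise 9 is O(¬unfreeze_account -> quarantine_host); since O(¬unfreeze_account), deontic closure gives O(quarantine_host).
So O(quarantine_host) holds — quarantine_host is obligatory. None of the other listed options is made obligatory by any chain of premises.

quarantine_host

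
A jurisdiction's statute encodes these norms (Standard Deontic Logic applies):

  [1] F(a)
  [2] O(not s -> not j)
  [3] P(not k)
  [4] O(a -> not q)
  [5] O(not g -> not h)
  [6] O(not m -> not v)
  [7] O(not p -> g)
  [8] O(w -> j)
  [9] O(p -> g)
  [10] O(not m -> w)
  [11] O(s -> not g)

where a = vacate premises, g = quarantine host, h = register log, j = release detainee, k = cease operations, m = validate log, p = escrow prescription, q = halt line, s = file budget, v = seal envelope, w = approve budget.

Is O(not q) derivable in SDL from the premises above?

Premise 4 is O(a -> not q), but O(a) is not derivable from the premises, so it does not yield O(not q).
No other premise forces O(not q). An ideal world satisfying every premise can still have not q false, so O(not q) is not derivable.

No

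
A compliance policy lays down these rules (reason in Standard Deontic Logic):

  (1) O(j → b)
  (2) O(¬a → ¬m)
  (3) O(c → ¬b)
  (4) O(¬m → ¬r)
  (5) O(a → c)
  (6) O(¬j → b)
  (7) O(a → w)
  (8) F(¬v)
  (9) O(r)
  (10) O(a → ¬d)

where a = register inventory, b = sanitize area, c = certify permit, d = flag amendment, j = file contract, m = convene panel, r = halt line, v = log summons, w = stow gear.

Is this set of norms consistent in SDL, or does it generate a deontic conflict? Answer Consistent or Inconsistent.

Premises 6 and 1 cover both cases: O(¬j → b) and O(j → b). Since ¬j ∨ j is a tautology, O(b) follows.
The contrapositive of premise 3 (O(c → ¬b)) is O(b → ¬c), and O(b) is already established, so O(¬c).
Premise 5, O(a → c), contraposes to O(¬c → ¬a); with O(¬c) we get O(¬a).
From O(¬a) and premise 2, O(¬a → ¬m), we obtain O(¬m).
From O(¬m) and premise 4, O(¬m → ¬r), we obtain O(¬r).
Yet premise 9 states O(r).
We now have both O(¬r) and O(r) — r is simultaneously obligatory and forbidden, violating the D-axiom.

Inconsistent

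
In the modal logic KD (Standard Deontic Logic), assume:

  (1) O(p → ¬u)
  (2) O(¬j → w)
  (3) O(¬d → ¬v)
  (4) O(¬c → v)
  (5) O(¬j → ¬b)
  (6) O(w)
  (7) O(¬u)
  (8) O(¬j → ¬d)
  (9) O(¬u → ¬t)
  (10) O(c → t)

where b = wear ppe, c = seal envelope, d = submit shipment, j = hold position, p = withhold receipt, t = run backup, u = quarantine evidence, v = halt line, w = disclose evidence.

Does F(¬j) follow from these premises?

Yes

Premise 7 gives O(¬u).
With premise 9, O(¬u → ¬t), the K-axiom yields O(¬t).
Premise 10, O(c → t), contraposes to O(¬t → ¬c); with O(¬t) we get O(¬c).
Premise 4 is O(¬c → v); since O(¬c), deontic closure gives O(v).
Premise 3 is O(¬d → ¬v); contrapositively O(v → d). Since O(v) holds, K gives O(d).
Premise 8, O(¬j → ¬d), contraposes to O(d → j); with O(d) we get O(j).
Premises 1, 2, 5, 6 do not contribute to this derivation.
So O(j) holds, i.e. F(¬j). The claim follows.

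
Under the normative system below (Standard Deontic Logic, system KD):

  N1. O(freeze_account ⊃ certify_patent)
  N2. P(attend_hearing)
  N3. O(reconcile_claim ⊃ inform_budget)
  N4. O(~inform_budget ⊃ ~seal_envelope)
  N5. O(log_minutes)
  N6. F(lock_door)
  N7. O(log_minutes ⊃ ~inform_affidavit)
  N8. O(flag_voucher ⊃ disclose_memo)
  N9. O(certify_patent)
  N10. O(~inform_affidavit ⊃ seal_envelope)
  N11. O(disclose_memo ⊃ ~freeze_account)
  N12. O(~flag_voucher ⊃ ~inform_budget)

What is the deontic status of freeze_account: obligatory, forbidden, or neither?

From premise 5 we have O(log_minutes).
From O(log_minutes) and premise 7, O(log_minutes ⊃ ~inform_affidavit), we obtain O(~inform_affidavit).
Applying K to premise 10 (O(~inform_affidavit ⊃ seal_envelope)) and O(~inform_affidavit) yields O(seal_envelope).
Premise 4 is O(~inform_budget ⊃ ~seal_envelope); contrapositively O(seal_envelope ⊃ inform_budget). Since O(seal_envelope) holds, K gives O(inform_budget).
Premise 12, O(~flag_voucher ⊃ ~inform_budget), contraposes to O(inform_budget ⊃ flag_voucher); with O(inform_budget) we get O(flag_voucher).
Applying K to premise 8 (O(flag_voucher ⊃ disclose_memo)) and O(flag_voucher) yields O(disclose_memo).
Applying K to premise 11 (O(disclose_memo ⊃ ~freeze_account)) and O(disclose_memo) yields O(~freeze_account).
Premises 1, 2, 3, 6, 9 do not contribute to this derivation.
Thus O(~freeze_account), which is F(freeze_account): freeze_account is forbidden.

Forbidden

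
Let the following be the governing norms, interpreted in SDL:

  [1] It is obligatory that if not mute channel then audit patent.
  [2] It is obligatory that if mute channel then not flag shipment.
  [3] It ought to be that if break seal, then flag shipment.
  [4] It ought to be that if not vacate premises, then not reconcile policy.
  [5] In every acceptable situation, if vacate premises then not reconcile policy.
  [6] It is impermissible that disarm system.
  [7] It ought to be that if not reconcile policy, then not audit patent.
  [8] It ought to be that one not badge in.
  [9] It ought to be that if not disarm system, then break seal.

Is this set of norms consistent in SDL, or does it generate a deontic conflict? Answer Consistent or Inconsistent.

Inconsistent

Premises 4 and 5 cover both cases: O(¬vacate_premises → ¬reconcile_policy) and O(vacate_premises → ¬reconcile_policy). Since ¬vacate_premises ∨ vacate_premises is a tautology, O(¬reconcile_policy) follows.
From O(¬reconcile_policy) and premise 7, O(¬reconcile_policy → ¬audit_patent), we obtain O(¬audit_patent).
The contrapositive of premise 1 (O(¬mute_channel → audit_patent)) is O(¬audit_patent → mute_channel), and O(¬audit_patent) is already established, so O(mute_channel).
Applying K to premise 2 (O(mute_channel → ¬flag_shipment)) and O(mute_channel) yields O(¬flag_shipment).
Premise 3 is O(break_seal → flag_shipment); contrapositively O(¬flag_shipment → ¬break_seal). Since O(¬flag_shipment) holds, K gives O(¬break_seal).
Premise 9, O(¬disarm_system → break_seal), contraposes to O(¬break_seal → disarm_system); with O(¬break_seal) we get O(disarm_system).
Yet premise 6 is F(disarm_system), i.e. O(¬disarm_system).
We now have both O(disarm_system) and O(¬disarm_system) — disarm_system is simultaneously obligatory and forbidden, violating the D-axiom.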